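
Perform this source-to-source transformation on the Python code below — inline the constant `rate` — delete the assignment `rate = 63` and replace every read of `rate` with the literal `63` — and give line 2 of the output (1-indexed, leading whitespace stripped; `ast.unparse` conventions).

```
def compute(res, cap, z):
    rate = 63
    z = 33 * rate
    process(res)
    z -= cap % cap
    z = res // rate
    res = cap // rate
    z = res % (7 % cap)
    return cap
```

z = 33 * 63

Transformed code:
def compute(res, cap, z):
    z = 33 * 63
    process(res)
    z -= cap % cap
    z = res // 63
    res = cap // 63
    z = res % (7 % cap)
    return cap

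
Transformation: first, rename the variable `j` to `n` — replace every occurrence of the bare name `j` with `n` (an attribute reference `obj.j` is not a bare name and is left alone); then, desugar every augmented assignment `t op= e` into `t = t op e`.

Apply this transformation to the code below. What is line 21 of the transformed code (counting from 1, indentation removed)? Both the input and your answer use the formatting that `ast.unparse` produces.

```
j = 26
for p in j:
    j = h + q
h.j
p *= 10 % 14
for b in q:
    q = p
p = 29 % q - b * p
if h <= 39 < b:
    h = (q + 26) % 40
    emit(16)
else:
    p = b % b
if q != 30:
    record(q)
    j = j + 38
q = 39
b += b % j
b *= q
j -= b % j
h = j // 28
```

Transformed code:
n = 26
for p in n:
    n = h + q
h.j
p = p * (10 % 14)
for b in q:
    q = p
p = 29 % q - b * p
if h <= 39 < b:
    h = (q + 26) % 40
    emit(16)
else:
    p = b % b
if q != 30:
    record(q)
    n = n + 38
q = 39
b = b + b % n
b = b * q
n = n - b % n
h = n // 28

h = n // 28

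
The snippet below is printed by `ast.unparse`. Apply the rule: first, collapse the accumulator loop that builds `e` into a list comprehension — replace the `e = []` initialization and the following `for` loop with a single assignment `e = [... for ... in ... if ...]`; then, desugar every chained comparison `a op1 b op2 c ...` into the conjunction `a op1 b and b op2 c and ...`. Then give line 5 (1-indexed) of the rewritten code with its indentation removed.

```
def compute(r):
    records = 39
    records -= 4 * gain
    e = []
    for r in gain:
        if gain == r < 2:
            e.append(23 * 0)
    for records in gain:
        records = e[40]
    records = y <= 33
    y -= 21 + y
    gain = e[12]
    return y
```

for records in gain:

Transformed code:
def compute(r):
    records = 39
    records -= 4 * gain
    e = [23 * 0 for r in gain if gain == r and r < 2]
    for records in gain:
        records = e[40]
    records = y <= 33
    y -= 21 + y
    gain = e[12]
    return y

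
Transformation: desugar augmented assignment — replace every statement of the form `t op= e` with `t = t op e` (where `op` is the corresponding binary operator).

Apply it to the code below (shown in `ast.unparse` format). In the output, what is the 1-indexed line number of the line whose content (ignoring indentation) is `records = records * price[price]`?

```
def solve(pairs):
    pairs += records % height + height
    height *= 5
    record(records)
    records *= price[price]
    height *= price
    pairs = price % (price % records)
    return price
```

Transformed code:
def solve(pairs):
    pairs = pairs + (records % height + height)
    height = height * 5
    record(records)
    records = records * price[price]
    height = height * price
    pairs = price % (price % records)
    return price

5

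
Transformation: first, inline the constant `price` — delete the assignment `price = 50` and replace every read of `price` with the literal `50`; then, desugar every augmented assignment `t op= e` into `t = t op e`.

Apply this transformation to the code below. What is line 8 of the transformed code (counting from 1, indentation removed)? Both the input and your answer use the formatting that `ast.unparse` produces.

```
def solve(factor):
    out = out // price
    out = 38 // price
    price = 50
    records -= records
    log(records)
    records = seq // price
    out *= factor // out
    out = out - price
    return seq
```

Transformed code:
def solve(factor):
    out = out // 50
    out = 38 // 50
    records = records - records
    log(records)
    records = seq // 50
    out = out * (factor // out)
    out = out - 50
    return seq

out = out - 50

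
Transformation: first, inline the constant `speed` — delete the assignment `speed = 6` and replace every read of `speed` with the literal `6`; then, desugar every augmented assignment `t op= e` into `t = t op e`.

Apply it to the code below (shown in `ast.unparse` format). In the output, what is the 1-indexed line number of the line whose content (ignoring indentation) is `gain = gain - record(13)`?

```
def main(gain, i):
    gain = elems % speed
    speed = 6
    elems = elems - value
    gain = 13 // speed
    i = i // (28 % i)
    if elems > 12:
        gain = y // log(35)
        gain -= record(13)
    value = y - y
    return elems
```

8

Transformed code:
def main(gain, i):
    gain = elems % 6
    elems = elems - value
    gain = 13 // 6
    i = i // (28 % i)
    if elems > 12:
        gain = y // log(35)
        gain = gain - record(13)
    value = y - y
    return elems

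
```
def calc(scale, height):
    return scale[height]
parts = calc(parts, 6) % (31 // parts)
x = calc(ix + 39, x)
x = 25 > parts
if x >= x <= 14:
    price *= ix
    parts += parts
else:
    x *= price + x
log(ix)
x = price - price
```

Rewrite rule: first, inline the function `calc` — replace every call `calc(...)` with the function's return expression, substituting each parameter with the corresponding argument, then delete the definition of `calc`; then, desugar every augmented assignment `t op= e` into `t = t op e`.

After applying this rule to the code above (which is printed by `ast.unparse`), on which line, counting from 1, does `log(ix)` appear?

9

Transformed code:
parts = parts[6] % (31 // parts)
x = (ix + 39)[x]
x = 25 > parts
if x >= x <= 14:
    price = price * ix
    parts = parts + parts
else:
    x = x * (price + x)
log(ix)
x = price - price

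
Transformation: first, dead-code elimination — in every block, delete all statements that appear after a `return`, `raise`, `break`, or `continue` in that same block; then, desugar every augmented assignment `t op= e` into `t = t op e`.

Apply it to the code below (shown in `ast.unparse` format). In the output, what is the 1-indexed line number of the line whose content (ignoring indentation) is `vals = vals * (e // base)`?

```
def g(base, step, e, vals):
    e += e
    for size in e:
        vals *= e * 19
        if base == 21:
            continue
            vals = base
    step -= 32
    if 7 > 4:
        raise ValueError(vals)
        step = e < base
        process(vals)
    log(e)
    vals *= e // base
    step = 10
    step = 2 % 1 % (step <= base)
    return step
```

Transformed code:
def g(base, step, e, vals):
    e = e + e
    for size in e:
        vals = vals * (e * 19)
        if base == 21:
            continue
    step = step - 32
    if 7 > 4:
        raise ValueError(vals)
    log(e)
    vals = vals * (e // base)
    step = 10
    step = 2 % 1 % (step <= base)
    return step

11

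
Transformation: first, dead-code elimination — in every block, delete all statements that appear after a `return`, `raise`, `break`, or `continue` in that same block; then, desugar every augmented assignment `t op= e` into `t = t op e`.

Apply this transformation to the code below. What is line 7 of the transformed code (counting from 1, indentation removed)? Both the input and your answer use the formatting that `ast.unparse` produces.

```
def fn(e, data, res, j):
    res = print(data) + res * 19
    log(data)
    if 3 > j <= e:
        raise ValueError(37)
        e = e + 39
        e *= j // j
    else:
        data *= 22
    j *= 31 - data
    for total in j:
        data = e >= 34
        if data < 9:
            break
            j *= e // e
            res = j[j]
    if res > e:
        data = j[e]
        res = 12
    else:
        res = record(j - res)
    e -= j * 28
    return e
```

data = data * 22

Transformed code:
def fn(e, data, res, j):
    res = print(data) + res * 19
    log(data)
    if 3 > j <= e:
        raise ValueError(37)
    else:
        data = data * 22
    j = j * (31 - data)
    for total in j:
        data = e >= 34
        if data < 9:
            break
    if res > e:
        data = j[e]
        res = 12
    else:
        res = record(j - res)
    e = e - j * 28
    return e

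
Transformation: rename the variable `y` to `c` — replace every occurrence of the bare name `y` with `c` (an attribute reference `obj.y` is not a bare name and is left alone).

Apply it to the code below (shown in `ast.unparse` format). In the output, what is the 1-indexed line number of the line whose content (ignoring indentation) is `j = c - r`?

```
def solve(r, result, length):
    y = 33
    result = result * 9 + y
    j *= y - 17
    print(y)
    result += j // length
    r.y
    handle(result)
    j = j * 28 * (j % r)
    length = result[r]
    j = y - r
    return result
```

11

Transformed code:
def solve(r, result, length):
    c = 33
    result = result * 9 + c
    j *= c - 17
    print(c)
    result += j // length
    r.y
    handle(result)
    j = j * 28 * (j % r)
    length = result[r]
    j = c - r
    return result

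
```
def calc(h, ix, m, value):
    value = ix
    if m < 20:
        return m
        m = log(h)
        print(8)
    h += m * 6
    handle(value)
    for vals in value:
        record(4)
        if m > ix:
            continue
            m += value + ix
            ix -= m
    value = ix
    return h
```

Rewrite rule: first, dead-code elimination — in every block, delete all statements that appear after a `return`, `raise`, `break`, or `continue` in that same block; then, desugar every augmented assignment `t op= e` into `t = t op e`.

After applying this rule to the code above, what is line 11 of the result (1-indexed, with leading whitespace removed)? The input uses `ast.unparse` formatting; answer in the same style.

Transformed code:
def calc(h, ix, m, value):
    value = ix
    if m < 20:
        return m
    h = h + m * 6
    handle(value)
    for vals in value:
        record(4)
        if m > ix:
            continue
    value = ix
    return h

value = ix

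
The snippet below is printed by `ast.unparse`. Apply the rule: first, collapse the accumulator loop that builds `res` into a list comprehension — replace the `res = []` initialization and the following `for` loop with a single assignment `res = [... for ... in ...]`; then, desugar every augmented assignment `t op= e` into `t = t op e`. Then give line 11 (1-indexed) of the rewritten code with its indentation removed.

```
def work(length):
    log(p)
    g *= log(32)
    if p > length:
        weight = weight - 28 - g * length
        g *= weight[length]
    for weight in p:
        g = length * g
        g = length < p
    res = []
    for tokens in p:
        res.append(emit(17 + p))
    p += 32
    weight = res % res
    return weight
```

p = p + 32

Transformed code:
def work(length):
    log(p)
    g = g * log(32)
    if p > length:
        weight = weight - 28 - g * length
        g = g * weight[length]
    for weight in p:
        g = length * g
        g = length < p
    res = [emit(17 + p) for tokens in p]
    p = p + 32
    weight = res % res
    return weight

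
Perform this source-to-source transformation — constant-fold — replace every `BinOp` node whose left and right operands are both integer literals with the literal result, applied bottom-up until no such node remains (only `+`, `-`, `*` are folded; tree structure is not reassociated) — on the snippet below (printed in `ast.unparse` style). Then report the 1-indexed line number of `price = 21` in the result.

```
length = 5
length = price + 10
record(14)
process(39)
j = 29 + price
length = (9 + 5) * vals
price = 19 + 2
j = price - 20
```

7

Transformed code:
length = 5
length = price + 10
record(14)
process(39)
j = 29 + price
length = 14 * vals
price = 21
j = price - 20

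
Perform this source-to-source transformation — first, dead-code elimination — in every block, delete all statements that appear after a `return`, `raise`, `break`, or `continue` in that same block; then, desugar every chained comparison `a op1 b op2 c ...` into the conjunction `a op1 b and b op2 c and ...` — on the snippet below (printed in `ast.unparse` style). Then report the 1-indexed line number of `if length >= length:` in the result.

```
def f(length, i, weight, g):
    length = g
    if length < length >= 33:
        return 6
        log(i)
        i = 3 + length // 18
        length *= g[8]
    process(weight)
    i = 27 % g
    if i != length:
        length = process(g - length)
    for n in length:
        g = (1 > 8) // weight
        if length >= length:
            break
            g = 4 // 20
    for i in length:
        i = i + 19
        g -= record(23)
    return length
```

11

Transformed code:
def f(length, i, weight, g):
    length = g
    if length < length and length >= 33:
        return 6
    process(weight)
    i = 27 % g
    if i != length:
        length = process(g - length)
    for n in length:
        g = (1 > 8) // weight
        if length >= length:
            break
    for i in length:
        i = i + 19
        g -= record(23)
    return length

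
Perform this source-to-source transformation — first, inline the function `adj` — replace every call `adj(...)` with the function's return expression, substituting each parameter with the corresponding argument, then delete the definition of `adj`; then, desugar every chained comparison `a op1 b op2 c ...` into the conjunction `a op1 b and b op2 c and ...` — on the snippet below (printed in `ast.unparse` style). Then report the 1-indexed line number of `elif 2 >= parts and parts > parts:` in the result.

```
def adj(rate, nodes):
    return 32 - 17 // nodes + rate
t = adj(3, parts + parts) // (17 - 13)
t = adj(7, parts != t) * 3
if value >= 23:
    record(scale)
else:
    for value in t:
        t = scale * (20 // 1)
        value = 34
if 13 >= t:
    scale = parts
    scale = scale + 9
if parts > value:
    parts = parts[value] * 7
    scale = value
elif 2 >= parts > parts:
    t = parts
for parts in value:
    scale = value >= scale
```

15

Transformed code:
t = (32 - 17 // (parts + parts) + 3) // (17 - 13)
t = (32 - 17 // (parts != t) + 7) * 3
if value >= 23:
    record(scale)
else:
    for value in t:
        t = scale * (20 // 1)
        value = 34
if 13 >= t:
    scale = parts
    scale = scale + 9
if parts > value:
    parts = parts[value] * 7
    scale = value
elif 2 >= parts and parts > parts:
    t = parts
for parts in value:
    scale = value >= scale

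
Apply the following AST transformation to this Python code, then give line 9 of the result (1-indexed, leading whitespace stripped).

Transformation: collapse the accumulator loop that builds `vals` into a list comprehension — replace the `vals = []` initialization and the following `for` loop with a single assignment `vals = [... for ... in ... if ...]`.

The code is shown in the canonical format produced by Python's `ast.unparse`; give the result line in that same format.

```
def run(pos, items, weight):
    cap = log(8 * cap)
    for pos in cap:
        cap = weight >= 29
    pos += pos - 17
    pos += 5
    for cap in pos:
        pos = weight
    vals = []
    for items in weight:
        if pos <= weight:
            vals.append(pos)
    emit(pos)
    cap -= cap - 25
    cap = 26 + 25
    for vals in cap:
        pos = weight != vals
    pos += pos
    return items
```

Transformed code:
def run(pos, items, weight):
    cap = log(8 * cap)
    for pos in cap:
        cap = weight >= 29
    pos += pos - 17
    pos += 5
    for cap in pos:
        pos = weight
    vals = [pos for items in weight if pos <= weight]
    emit(pos)
    cap -= cap - 25
    cap = 26 + 25
    for vals in cap:
        pos = weight != vals
    pos += pos
    return items

vals = [pos for items in weight if pos <= weight]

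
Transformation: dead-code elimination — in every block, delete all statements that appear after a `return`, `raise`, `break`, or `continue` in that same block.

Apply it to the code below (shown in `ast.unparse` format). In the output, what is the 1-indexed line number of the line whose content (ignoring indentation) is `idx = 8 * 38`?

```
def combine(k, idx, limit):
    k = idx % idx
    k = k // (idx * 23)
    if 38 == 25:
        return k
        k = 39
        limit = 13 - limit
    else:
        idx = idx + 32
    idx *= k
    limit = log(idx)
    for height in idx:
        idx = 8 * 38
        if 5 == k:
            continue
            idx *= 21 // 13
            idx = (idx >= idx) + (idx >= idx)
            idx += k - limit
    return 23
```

Transformed code:
def combine(k, idx, limit):
    k = idx % idx
    k = k // (idx * 23)
    if 38 == 25:
        return k
    else:
        idx = idx + 32
    idx *= k
    limit = log(idx)
    for height in idx:
        idx = 8 * 38
        if 5 == k:
            continue
    return 23

11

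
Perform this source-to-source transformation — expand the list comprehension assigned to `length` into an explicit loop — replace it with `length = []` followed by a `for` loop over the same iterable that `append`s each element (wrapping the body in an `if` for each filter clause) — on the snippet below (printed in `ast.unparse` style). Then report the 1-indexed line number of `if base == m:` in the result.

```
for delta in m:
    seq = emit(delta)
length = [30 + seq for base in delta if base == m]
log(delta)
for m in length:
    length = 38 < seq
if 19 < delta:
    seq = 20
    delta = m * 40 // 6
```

5

Transformed code:
for delta in m:
    seq = emit(delta)
length = []
for base in delta:
    if base == m:
        length.append(30 + seq)
log(delta)
for m in length:
    length = 38 < seq
if 19 < delta:
    seq = 20
    delta = m * 40 // 6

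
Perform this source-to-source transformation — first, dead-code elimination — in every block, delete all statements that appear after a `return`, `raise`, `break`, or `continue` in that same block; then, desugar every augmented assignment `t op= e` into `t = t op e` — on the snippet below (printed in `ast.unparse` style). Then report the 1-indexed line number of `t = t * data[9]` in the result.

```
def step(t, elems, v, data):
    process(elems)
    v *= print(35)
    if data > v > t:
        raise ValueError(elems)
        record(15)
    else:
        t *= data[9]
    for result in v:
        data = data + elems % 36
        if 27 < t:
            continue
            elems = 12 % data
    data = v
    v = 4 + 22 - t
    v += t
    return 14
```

7

Transformed code:
def step(t, elems, v, data):
    process(elems)
    v = v * print(35)
    if data > v > t:
        raise ValueError(elems)
    else:
        t = t * data[9]
    for result in v:
        data = data + elems % 36
        if 27 < t:
            continue
    data = v
    v = 4 + 22 - t
    v = v + t
    return 14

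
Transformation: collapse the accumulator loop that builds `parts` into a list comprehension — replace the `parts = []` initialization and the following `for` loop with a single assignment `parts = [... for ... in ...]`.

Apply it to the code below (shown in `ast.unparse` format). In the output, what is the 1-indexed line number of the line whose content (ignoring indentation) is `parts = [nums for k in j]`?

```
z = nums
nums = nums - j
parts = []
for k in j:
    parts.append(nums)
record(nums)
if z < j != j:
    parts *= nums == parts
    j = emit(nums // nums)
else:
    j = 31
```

3

Transformed code:
z = nums
nums = nums - j
parts = [nums for k in j]
record(nums)
if z < j != j:
    parts *= nums == parts
    j = emit(nums // nums)
else:
    j = 31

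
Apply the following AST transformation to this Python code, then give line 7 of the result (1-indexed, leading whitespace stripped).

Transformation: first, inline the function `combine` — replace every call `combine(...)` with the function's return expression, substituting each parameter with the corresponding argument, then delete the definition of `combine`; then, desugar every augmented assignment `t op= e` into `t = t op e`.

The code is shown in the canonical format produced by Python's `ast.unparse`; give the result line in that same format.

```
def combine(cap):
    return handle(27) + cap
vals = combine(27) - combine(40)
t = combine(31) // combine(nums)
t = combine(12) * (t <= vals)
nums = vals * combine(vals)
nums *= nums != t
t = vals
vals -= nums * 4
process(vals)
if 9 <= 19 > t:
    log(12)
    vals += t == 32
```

Transformed code:
vals = handle(27) + 27 - (handle(27) + 40)
t = (handle(27) + 31) // (handle(27) + nums)
t = (handle(27) + 12) * (t <= vals)
nums = vals * (handle(27) + vals)
nums = nums * (nums != t)
t = vals
vals = vals - nums * 4
process(vals)
if 9 <= 19 > t:
    log(12)
    vals = vals + (t == 32)

vals = vals - nums * 4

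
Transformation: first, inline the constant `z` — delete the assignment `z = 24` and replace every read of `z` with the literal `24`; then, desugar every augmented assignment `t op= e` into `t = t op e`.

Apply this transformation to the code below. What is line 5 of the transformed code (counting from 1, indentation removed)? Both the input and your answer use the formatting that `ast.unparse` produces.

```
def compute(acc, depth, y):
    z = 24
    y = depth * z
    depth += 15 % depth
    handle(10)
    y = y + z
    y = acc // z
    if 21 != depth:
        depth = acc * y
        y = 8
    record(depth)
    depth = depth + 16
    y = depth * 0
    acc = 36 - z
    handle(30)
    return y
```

y = y + 24

Transformed code:
def compute(acc, depth, y):
    y = depth * 24
    depth = depth + 15 % depth
    handle(10)
    y = y + 24
    y = acc // 24
    if 21 != depth:
        depth = acc * y
        y = 8
    record(depth)
    depth = depth + 16
    y = depth * 0
    acc = 36 - 24
    handle(30)
    return y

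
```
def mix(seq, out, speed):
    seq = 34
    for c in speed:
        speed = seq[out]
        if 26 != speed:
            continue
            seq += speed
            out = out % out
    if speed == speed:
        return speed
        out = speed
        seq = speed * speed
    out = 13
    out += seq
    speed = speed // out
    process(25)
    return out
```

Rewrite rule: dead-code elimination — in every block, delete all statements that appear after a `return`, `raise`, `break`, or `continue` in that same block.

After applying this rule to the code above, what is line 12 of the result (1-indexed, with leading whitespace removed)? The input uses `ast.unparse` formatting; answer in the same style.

Transformed code:
def mix(seq, out, speed):
    seq = 34
    for c in speed:
        speed = seq[out]
        if 26 != speed:
            continue
    if speed == speed:
        return speed
    out = 13
    out += seq
    speed = speed // out
    process(25)
    return out

process(25)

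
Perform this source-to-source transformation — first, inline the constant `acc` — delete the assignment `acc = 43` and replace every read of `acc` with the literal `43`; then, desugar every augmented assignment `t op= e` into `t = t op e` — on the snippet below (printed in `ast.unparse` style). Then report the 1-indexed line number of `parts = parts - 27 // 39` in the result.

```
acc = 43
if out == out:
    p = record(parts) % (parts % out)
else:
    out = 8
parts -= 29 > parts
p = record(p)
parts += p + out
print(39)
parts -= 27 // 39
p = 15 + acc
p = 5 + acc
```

9

Transformed code:
if out == out:
    p = record(parts) % (parts % out)
else:
    out = 8
parts = parts - (29 > parts)
p = record(p)
parts = parts + (p + out)
print(39)
parts = parts - 27 // 39
p = 15 + 43
p = 5 + 43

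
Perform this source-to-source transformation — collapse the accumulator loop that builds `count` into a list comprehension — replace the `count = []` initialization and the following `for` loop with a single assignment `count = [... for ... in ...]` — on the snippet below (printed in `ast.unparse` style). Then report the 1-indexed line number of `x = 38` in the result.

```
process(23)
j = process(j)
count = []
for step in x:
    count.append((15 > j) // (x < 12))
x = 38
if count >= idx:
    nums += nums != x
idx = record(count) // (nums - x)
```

4

Transformed code:
process(23)
j = process(j)
count = [(15 > j) // (x < 12) for step in x]
x = 38
if count >= idx:
    nums += nums != x
idx = record(count) // (nums - x)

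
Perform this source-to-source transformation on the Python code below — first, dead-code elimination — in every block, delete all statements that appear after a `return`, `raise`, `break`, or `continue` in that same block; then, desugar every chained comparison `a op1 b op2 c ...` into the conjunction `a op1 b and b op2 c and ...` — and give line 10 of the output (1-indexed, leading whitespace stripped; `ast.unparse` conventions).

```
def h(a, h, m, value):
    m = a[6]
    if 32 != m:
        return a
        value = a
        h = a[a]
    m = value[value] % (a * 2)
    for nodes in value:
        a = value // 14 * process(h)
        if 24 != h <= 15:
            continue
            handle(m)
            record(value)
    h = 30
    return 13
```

Transformed code:
def h(a, h, m, value):
    m = a[6]
    if 32 != m:
        return a
    m = value[value] % (a * 2)
    for nodes in value:
        a = value // 14 * process(h)
        if 24 != h and h <= 15:
            continue
    h = 30
    return 13

h = 30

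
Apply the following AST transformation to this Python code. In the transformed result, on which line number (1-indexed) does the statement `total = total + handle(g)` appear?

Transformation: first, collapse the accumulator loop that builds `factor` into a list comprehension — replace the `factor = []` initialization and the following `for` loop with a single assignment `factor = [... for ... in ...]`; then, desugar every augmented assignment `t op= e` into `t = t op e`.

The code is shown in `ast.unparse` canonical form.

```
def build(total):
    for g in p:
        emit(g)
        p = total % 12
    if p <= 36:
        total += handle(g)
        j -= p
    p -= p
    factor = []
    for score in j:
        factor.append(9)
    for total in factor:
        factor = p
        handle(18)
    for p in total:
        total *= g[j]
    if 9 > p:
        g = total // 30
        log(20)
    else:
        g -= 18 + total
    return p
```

Transformed code:
def build(total):
    for g in p:
        emit(g)
        p = total % 12
    if p <= 36:
        total = total + handle(g)
        j = j - p
    p = p - p
    factor = [9 for score in j]
    for total in factor:
        factor = p
        handle(18)
    for p in total:
        total = total * g[j]
    if 9 > p:
        g = total // 30
        log(20)
    else:
        g = g - (18 + total)
    return p

6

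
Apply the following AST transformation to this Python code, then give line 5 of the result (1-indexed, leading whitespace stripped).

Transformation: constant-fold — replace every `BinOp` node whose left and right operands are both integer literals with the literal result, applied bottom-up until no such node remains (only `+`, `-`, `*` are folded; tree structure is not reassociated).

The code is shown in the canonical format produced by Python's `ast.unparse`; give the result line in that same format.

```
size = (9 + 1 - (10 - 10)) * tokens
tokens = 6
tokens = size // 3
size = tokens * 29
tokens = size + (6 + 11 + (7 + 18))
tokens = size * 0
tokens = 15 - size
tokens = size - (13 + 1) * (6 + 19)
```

tokens = size + 42

Transformed code:
size = 10 * tokens
tokens = 6
tokens = size // 3
size = tokens * 29
tokens = size + 42
tokens = size * 0
tokens = 15 - size
tokens = size - 350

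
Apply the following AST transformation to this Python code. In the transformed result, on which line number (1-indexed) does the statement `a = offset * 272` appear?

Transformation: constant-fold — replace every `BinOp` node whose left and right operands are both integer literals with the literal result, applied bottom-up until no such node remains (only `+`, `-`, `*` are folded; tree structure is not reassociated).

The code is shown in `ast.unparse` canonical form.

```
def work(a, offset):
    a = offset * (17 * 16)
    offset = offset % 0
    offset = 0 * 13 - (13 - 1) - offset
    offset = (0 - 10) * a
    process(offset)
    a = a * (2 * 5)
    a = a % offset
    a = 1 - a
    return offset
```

Transformed code:
def work(a, offset):
    a = offset * 272
    offset = offset % 0
    offset = -12 - offset
    offset = -10 * a
    process(offset)
    a = a * 10
    a = a % offset
    a = 1 - a
    return offset

2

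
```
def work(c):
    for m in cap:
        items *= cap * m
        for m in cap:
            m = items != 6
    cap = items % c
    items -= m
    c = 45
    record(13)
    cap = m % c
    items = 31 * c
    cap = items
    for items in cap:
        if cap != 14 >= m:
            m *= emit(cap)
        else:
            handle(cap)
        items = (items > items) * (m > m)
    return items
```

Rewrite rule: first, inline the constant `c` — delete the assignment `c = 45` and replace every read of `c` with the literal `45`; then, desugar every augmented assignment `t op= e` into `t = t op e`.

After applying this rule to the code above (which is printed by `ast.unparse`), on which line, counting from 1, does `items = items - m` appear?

7

Transformed code:
def work(c):
    for m in cap:
        items = items * (cap * m)
        for m in cap:
            m = items != 6
    cap = items % 45
    items = items - m
    record(13)
    cap = m % 45
    items = 31 * 45
    cap = items
    for items in cap:
        if cap != 14 >= m:
            m = m * emit(cap)
        else:
            handle(cap)
        items = (items > items) * (m > m)
    return items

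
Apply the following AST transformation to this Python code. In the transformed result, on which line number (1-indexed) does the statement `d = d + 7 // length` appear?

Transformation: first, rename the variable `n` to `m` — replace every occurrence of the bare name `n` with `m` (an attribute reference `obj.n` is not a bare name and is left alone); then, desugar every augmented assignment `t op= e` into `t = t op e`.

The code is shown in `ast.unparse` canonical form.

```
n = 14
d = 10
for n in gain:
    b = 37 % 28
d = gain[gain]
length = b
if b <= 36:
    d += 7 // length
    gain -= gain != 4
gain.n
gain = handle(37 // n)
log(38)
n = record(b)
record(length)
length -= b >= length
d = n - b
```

8

Transformed code:
m = 14
d = 10
for m in gain:
    b = 37 % 28
d = gain[gain]
length = b
if b <= 36:
    d = d + 7 // length
    gain = gain - (gain != 4)
gain.n
gain = handle(37 // m)
log(38)
m = record(b)
record(length)
length = length - (b >= length)
d = m - b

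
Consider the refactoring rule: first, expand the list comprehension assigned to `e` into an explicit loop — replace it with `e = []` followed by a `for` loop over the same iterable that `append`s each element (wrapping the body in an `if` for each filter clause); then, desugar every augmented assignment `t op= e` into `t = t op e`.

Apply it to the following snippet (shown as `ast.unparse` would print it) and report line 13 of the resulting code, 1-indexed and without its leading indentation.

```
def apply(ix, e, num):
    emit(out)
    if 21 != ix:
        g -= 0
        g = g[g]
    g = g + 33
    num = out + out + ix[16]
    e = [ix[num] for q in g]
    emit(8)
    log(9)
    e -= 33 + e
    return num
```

e = e - (33 + e)

Transformed code:
def apply(ix, e, num):
    emit(out)
    if 21 != ix:
        g = g - 0
        g = g[g]
    g = g + 33
    num = out + out + ix[16]
    e = []
    for q in g:
        e.append(ix[num])
    emit(8)
    log(9)
    e = e - (33 + e)
    return num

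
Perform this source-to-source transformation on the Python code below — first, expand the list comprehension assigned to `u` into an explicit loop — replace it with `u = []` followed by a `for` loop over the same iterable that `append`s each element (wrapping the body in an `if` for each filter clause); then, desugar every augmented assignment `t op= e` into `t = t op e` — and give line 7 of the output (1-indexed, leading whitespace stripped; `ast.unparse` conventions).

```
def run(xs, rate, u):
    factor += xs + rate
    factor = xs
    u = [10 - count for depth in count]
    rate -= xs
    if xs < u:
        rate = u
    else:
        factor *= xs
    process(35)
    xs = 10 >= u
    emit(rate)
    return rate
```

rate = rate - xs

Transformed code:
def run(xs, rate, u):
    factor = factor + (xs + rate)
    factor = xs
    u = []
    for depth in count:
        u.append(10 - count)
    rate = rate - xs
    if xs < u:
        rate = u
    else:
        factor = factor * xs
    process(35)
    xs = 10 >= u
    emit(rate)
    return rate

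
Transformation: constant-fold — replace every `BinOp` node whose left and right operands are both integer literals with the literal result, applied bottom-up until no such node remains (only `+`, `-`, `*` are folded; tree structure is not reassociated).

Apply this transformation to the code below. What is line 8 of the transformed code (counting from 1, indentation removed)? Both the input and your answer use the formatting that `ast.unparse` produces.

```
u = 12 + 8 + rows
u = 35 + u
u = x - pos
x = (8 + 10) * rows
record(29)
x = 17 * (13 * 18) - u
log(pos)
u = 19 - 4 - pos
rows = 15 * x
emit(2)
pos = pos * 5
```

u = 15 - pos

Transformed code:
u = 20 + rows
u = 35 + u
u = x - pos
x = 18 * rows
record(29)
x = 3978 - u
log(pos)
u = 15 - pos
rows = 15 * x
emit(2)
pos = pos * 5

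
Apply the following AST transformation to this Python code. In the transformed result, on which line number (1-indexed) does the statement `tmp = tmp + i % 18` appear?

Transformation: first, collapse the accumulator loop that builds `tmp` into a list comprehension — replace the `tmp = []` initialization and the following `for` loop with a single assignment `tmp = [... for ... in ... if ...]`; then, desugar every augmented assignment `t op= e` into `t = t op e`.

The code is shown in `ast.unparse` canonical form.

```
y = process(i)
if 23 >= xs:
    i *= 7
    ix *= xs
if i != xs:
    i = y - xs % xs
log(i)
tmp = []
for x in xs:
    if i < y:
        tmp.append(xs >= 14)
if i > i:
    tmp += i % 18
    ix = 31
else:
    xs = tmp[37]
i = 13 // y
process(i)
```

Transformed code:
y = process(i)
if 23 >= xs:
    i = i * 7
    ix = ix * xs
if i != xs:
    i = y - xs % xs
log(i)
tmp = [xs >= 14 for x in xs if i < y]
if i > i:
    tmp = tmp + i % 18
    ix = 31
else:
    xs = tmp[37]
i = 13 // y
process(i)

10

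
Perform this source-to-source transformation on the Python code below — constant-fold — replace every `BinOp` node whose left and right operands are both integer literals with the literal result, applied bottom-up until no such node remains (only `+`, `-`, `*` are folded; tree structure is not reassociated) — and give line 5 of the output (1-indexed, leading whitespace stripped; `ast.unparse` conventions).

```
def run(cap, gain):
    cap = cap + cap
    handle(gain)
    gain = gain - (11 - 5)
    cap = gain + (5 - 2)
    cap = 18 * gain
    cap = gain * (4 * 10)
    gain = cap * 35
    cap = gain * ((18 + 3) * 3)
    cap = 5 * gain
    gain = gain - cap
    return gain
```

cap = gain + 3

Transformed code:
def run(cap, gain):
    cap = cap + cap
    handle(gain)
    gain = gain - 6
    cap = gain + 3
    cap = 18 * gain
    cap = gain * 40
    gain = cap * 35
    cap = gain * 63
    cap = 5 * gain
    gain = gain - cap
    return gain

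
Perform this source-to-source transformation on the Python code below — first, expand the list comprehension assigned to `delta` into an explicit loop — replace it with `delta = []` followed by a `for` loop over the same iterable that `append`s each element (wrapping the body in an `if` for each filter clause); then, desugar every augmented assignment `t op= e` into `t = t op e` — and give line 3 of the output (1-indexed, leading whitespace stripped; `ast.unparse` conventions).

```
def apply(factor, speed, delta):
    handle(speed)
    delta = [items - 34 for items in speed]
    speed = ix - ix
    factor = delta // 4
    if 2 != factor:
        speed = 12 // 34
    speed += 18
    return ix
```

delta = []

Transformed code:
def apply(factor, speed, delta):
    handle(speed)
    delta = []
    for items in speed:
        delta.append(items - 34)
    speed = ix - ix
    factor = delta // 4
    if 2 != factor:
        speed = 12 // 34
    speed = speed + 18
    return ix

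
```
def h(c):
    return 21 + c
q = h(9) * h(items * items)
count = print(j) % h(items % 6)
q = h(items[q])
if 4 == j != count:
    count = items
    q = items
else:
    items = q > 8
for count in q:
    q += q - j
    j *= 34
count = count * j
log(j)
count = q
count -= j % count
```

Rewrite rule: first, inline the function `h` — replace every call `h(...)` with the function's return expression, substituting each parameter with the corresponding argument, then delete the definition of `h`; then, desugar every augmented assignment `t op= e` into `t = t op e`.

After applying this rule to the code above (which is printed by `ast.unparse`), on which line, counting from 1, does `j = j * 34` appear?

11

Transformed code:
q = (21 + 9) * (21 + items * items)
count = print(j) % (21 + items % 6)
q = 21 + items[q]
if 4 == j != count:
    count = items
    q = items
else:
    items = q > 8
for count in q:
    q = q + (q - j)
    j = j * 34
count = count * j
log(j)
count = q
count = count - j % count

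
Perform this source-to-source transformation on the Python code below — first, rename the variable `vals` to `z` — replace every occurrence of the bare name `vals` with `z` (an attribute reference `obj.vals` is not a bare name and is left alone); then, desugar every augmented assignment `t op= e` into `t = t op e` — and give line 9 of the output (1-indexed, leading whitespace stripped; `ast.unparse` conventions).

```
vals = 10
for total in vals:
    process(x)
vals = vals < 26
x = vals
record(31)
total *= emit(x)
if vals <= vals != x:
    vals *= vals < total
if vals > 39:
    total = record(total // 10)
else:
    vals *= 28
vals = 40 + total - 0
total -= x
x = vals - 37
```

Transformed code:
z = 10
for total in z:
    process(x)
z = z < 26
x = z
record(31)
total = total * emit(x)
if z <= z != x:
    z = z * (z < total)
if z > 39:
    total = record(total // 10)
else:
    z = z * 28
z = 40 + total - 0
total = total - x
x = z - 37

z = z * (z < total)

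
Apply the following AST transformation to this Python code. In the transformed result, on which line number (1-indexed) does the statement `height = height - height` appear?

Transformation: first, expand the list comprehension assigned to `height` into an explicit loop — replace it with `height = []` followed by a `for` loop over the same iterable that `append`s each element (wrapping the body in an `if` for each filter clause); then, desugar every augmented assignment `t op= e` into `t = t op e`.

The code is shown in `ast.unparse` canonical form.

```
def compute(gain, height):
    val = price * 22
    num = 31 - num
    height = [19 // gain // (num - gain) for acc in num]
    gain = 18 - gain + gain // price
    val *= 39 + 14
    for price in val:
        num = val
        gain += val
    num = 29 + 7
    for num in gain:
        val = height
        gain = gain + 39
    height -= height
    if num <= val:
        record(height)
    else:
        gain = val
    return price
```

Transformed code:
def compute(gain, height):
    val = price * 22
    num = 31 - num
    height = []
    for acc in num:
        height.append(19 // gain // (num - gain))
    gain = 18 - gain + gain // price
    val = val * (39 + 14)
    for price in val:
        num = val
        gain = gain + val
    num = 29 + 7
    for num in gain:
        val = height
        gain = gain + 39
    height = height - height
    if num <= val:
        record(height)
    else:
        gain = val
    return price

16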